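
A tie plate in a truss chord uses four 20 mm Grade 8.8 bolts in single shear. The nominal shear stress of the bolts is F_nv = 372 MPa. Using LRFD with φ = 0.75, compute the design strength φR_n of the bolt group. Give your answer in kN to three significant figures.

A_b = π × 20² / 4 = 314.2 mm².
R_n = F_nv · A_b · n · n_s = 372 × 314.2 × 4 × 1 / 1000 = 467.5 kN.
Design strength φR_n = 0.75 × 467.5 = 351 kN.

351 kN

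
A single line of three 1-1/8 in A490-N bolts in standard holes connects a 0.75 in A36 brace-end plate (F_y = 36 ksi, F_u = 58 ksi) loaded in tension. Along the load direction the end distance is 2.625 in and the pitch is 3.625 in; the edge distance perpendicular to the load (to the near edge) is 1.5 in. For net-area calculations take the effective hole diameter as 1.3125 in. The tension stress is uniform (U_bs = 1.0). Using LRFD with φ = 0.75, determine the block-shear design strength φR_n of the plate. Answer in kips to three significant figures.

Shear plane L_v = 2.625 + 2·3.625 = 9.875 in; A_gv = 9.875 × 0.75 = 7.406 in².
A_nv = (9.875 − 2.5·1.3125) × 0.75 = 4.945 in².
A_nt = (1.5 − 0.5·1.3125) × 0.75 = 0.6328 in².
0.6 F_u A_nv = 172.1 kips; 0.6 F_y A_gv = 160 kips → shear yielding governs the shear term.
R_n = 160 + 1.0 × 58 × 0.6328 = 196.7 kips.
Design strength φR_n = 0.75 × 196.7 = 148 kips.

148 kips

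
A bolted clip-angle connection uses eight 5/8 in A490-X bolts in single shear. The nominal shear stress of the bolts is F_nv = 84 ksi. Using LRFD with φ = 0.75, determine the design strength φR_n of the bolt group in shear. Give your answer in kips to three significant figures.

155 kips

A_b = π × 0.625² / 4 = 0.3068 in².
R_n = F_nv · A_b · n · n_s = 84 × 0.3068 × 8 × 1 = 206.2 kips.
Design strength φR_n = 0.75 × 206.2 = 155 kips.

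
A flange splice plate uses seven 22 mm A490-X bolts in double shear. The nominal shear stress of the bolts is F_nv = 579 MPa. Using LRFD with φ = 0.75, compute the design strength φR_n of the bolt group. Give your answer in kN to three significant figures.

A_b = π × 22² / 4 = 380.1 mm².
R_n = F_nv · A_b · n · n_s = 579 × 380.1 × 7 × 2 / 1000 = 3081 kN.
Design strength φR_n = 0.75 × 3081 = 2310 kN.

2310 kN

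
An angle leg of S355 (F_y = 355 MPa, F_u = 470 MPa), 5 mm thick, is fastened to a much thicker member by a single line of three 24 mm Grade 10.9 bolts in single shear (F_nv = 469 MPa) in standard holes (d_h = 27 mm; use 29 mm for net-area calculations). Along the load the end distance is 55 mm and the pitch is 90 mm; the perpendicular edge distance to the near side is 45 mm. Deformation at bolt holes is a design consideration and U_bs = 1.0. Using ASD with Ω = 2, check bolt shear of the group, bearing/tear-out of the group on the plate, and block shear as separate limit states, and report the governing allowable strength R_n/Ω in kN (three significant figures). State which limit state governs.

150 kN (block shear governs)

Bolt shear: A_b = π·24²/4 = 452.4 mm²; R_n = 469 × 452.4 × 3 × 1 / 1000 = 636.5 kN → 636.5 / 2 = 318 kN.
Bearing: edge l_c = 41.5, r_n = 117 kN; interior l_c = 63, r_n = 135.4 kN; R_n = 117 + 2·135.4 = 387.8 kN → 194 kN.
Block shear: A_gv = 1175, A_nv = 812.5, A_nt = 152.5 mm²; R_n = min(0.6F_uA_nv, 0.6F_yA_gv) + U_bs·F_u·A_nt = 300.8 kN → 150 kN.
Block shear governs: 150 kN.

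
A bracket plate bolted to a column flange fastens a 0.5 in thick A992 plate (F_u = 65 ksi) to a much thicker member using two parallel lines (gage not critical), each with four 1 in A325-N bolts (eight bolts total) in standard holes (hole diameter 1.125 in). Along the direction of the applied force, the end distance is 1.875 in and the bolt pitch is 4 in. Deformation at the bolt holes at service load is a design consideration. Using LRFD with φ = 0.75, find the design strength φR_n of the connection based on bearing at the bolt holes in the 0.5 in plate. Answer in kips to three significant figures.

428 kips

Per bolt r_n = 1.2 l_c t F_u ≤ 2.4 d t F_u; upper limit = 2.4 × 1 × 0.5 × 65 = 78 kips.
Edge bolt: l_c = 1.875 − 1.125/2 = 1.312 in → 1.2 × 1.312 × 0.5 × 65 = 51.19 → r_n = 51.19 kips.
Interior bolts: l_c = 4 − 1.125 = 2.875 in → 1.2 × 2.875 × 0.5 × 65 = 112.1 → r_n = 78 kips.
R_n = 2 × 51.19 + 6 × 78 = 570.4 kips.
Design strength φR_n = 0.75 × 570.4 = 428 kips.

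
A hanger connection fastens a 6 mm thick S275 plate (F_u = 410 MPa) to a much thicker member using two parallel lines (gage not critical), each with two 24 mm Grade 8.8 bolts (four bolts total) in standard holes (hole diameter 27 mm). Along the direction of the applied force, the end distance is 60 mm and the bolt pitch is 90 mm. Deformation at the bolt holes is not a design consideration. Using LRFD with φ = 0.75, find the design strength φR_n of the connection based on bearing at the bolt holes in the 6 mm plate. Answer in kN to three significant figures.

Per bolt r_n = 1.5 l_c t F_u ≤ 3.0 d t F_u; upper limit = 3.0 × 24 × 6 × 410 / 1000 = 177.1 kN.
Edge bolt: l_c = 60 − 27/2 = 46.5 mm → 1.5 × 46.5 × 6 × 410 / 1000 = 171.6 → r_n = 171.6 kN.
Interior bolts: l_c = 90 − 27 = 63 mm → 1.5 × 63 × 6 × 410 / 1000 = 232.5 → r_n = 177.1 kN.
R_n = 2 × 171.6 + 2 × 177.1 = 697.4 kN.
Design strength φR_n = 0.75 × 697.4 = 523 kN.

523 kN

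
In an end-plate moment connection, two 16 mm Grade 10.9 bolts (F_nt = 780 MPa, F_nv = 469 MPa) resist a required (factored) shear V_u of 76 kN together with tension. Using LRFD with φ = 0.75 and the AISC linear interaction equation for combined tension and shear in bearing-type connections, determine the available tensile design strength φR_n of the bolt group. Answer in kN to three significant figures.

179 kN

A_b = π·16²/4 = 201.1 mm²; f_rv = 76 × 1000 / (2 × 201.1) = 189 MPa.
F'_nt = 1.3 F_nt − (F_nt / φF_nv) f_rv = 1.3·780 − (780/(0.75·469))·189 = 594.9 MPa, capped at F_nt → F'_nt = 594.9 MPa.
R_n = F'_nt · A_b · n = 594.9 × 201.1 × 2 / 1000 = 239.2 kN.
Design strength φR_n = 0.75 × 239.2 = 179 kN.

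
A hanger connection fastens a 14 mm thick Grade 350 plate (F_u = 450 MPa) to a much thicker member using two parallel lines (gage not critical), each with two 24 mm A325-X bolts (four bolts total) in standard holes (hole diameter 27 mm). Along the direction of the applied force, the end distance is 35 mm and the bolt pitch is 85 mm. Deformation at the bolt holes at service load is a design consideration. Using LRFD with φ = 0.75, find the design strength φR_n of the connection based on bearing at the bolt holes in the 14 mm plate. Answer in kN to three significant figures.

Per bolt r_n = 1.2 l_c t F_u ≤ 2.4 d t F_u; upper limit = 2.4 × 24 × 14 × 450 / 1000 = 362.9 kN.
Edge bolt: l_c = 35 − 27/2 = 21.5 mm → 1.2 × 21.5 × 14 × 450 / 1000 = 162.5 → r_n = 162.5 kN.
Interior bolts: l_c = 85 − 27 = 58 mm → 1.2 × 58 × 14 × 450 / 1000 = 438.5 → r_n = 362.9 kN.
R_n = 2 × 162.5 + 2 × 362.9 = 1051 kN.
Design strength φR_n = 0.75 × 1051 = 788 kN.

788 kN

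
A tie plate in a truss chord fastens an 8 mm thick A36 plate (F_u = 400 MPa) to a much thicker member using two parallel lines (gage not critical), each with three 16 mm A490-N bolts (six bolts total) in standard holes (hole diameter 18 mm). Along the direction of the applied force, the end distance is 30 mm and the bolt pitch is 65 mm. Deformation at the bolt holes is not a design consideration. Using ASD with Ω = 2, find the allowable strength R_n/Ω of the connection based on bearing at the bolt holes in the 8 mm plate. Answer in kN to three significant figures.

408 kN

Per bolt r_n = 1.5 l_c t F_u ≤ 3.0 d t F_u; upper limit = 3.0 × 16 × 8 × 400 / 1000 = 153.6 kN.
Edge bolt: l_c = 30 − 18/2 = 21 mm → 1.5 × 21 × 8 × 400 / 1000 = 100.8 → r_n = 100.8 kN.
Interior bolts: l_c = 65 − 18 = 47 mm → 1.5 × 47 × 8 × 400 / 1000 = 225.6 → r_n = 153.6 kN.
R_n = 2 × 100.8 + 4 × 153.6 = 816 kN.
Allowable strength R_n/Ω = 816 / 2 = 408 kN.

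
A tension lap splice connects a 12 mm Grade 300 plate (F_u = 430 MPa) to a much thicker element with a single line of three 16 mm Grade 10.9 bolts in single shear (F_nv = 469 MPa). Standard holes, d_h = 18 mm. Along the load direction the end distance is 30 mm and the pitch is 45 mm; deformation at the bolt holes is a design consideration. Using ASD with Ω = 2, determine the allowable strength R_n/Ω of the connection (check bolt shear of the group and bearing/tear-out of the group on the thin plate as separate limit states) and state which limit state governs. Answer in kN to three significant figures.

Bolt shear: A_b = π·16²/4 = 201.1 mm²; R_n = 469 × 201.1 × 3 × 1 / 1000 = 282.9 kN → 282.9 / 2 = 141 kN.
Bearing (1.2 l_c t F_u ≤ 2.4 d t F_u): upper limit = 2.4·16·12·430 / 1000 = 198.1 kN.
  Edge l_c = 30 − 18/2 = 21 → r_n = 130 kN; interior l_c = 45 − 18 = 27 → r_n = 167.2 kN.
  R_n,bearing = 1·130 + 2·167.2 = 464.4 kN → 464.4 / 2 = 232 kN.
Bolt shear governs: 141 kN.

141 kN (bolt shear governs)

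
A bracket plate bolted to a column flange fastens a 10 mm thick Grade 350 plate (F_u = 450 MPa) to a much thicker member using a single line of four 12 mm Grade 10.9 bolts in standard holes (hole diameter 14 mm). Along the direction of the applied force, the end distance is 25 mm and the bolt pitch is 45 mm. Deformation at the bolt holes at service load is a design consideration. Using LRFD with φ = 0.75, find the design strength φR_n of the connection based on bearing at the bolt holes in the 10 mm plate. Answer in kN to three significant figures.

Per bolt r_n = 1.2 l_c t F_u ≤ 2.4 d t F_u; upper limit = 2.4 × 12 × 10 × 450 / 1000 = 129.6 kN.
Edge bolt: l_c = 25 − 14/2 = 18 mm → 1.2 × 18 × 10 × 450 / 1000 = 97.2 → r_n = 97.2 kN.
Interior bolts: l_c = 45 − 14 = 31 mm → 1.2 × 31 × 10 × 450 / 1000 = 167.4 → r_n = 129.6 kN.
R_n = 1 × 97.2 + 3 × 129.6 = 486 kN.
Design strength φR_n = 0.75 × 486 = 364 kN.

364 kN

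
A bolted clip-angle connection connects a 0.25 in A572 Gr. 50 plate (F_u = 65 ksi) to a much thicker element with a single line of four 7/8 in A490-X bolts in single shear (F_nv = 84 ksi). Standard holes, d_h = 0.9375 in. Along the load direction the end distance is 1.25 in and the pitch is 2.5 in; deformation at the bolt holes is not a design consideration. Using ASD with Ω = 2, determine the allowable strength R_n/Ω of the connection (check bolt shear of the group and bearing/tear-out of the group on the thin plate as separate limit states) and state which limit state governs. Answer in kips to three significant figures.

Bolt shear: A_b = π·0.875²/4 = 0.6013 in²; R_n = 84 × 0.6013 × 4 × 1 = 202 kips → 202 / 2 = 101 kips.
Bearing (1.5 l_c t F_u ≤ 3.0 d t F_u): upper limit = 3.0·0.875·0.25·65 = 42.66 kips.
  Edge l_c = 1.25 − 0.9375/2 = 0.7812 → r_n = 19.04 kips; interior l_c = 2.5 − 0.9375 = 1.562 → r_n = 38.09 kips.
  R_n,bearing = 1·19.04 + 3·38.09 = 133.3 kips → 133.3 / 2 = 66.7 kips.
Bearing governs: 66.7 kips.

66.7 kips (bearing governs)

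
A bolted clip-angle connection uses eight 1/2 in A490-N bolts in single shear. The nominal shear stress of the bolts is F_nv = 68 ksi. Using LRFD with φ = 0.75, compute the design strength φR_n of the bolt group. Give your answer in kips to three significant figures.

80.1 kips

A_b = π × 0.5² / 4 = 0.1963 in².
R_n = F_nv · A_b · n · n_s = 68 × 0.1963 × 8 × 1 = 106.8 kips.
Design strength φR_n = 0.75 × 106.8 = 80.1 kips.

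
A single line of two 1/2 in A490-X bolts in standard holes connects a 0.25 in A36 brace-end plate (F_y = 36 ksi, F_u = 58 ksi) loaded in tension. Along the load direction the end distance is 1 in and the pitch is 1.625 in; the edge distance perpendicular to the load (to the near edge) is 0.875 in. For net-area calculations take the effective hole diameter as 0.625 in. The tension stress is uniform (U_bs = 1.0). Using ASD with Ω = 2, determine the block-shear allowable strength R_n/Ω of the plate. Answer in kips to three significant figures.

11.2 kips

Shear plane L_v = 1 + 1·1.625 = 2.625 in; A_gv = 2.625 × 0.25 = 0.6562 in².
A_nv = (2.625 − 1.5·0.625) × 0.25 = 0.4219 in².
A_nt = (0.875 − 0.5·0.625) × 0.25 = 0.1406 in².
0.6 F_u A_nv = 14.68 kips; 0.6 F_y A_gv = 14.17 kips → shear yielding governs the shear term.
R_n = 14.17 + 1.0 × 58 × 0.1406 = 22.33 kips.
Allowable strength R_n/Ω = 22.33 / 2 = 11.2 kips.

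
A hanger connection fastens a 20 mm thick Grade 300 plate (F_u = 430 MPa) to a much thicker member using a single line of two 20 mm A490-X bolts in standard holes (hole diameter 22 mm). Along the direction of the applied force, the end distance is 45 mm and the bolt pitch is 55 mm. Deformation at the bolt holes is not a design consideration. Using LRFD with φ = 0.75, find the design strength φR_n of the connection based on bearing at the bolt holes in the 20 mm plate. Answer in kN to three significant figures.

Per bolt r_n = 1.5 l_c t F_u ≤ 3.0 d t F_u; upper limit = 3.0 × 20 × 20 × 430 / 1000 = 516 kN.
Edge bolt: l_c = 45 − 22/2 = 34 mm → 1.5 × 34 × 20 × 430 / 1000 = 438.6 → r_n = 438.6 kN.
Interior bolts: l_c = 55 − 22 = 33 mm → 1.5 × 33 × 20 × 430 / 1000 = 425.7 → r_n = 425.7 kN.
R_n = 1 × 438.6 + 1 × 425.7 = 864.3 kN.
Design strength φR_n = 0.75 × 864.3 = 648 kN.

648 kN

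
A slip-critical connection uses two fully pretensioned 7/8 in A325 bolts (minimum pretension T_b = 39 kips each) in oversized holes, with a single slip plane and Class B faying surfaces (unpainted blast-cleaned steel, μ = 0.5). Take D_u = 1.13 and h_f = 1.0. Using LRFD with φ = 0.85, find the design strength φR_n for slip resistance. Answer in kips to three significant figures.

37.5 kips

R_n = μ · D_u · h_f · T_b · n_s · n_b = 0.5 × 1.13 × 1.0 × 39 × 1 × 2 = 44.07 kips.
Design strength φR_n = 0.85 × 44.07 = 37.5 kips.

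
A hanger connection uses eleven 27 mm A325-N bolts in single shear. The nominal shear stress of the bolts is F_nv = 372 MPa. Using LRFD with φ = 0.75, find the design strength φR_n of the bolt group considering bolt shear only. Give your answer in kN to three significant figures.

A_b = π × 27² / 4 = 572.6 mm².
R_n = F_nv · A_b · n · n_s = 372 × 572.6 × 11 × 1 / 1000 = 2343 kN.
Design strength φR_n = 0.75 × 2343 = 1760 kN.

1760 kN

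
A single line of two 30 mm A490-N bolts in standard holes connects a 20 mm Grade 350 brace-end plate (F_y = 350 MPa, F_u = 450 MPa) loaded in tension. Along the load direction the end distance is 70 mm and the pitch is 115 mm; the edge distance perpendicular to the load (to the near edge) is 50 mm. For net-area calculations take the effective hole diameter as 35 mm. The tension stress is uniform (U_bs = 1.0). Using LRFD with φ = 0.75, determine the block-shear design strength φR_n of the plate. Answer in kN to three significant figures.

Shear plane L_v = 70 + 1·115 = 185 mm; A_gv = 185 × 20 = 3700 mm².
A_nv = (185 − 1.5·35) × 20 = 2650 mm².
A_nt = (50 − 0.5·35) × 20 = 650 mm².
0.6 F_u A_nv = 715.5 kN; 0.6 F_y A_gv = 777 kN → shear rupture governs the shear term.
R_n = 715.5 + 1.0 × 450 × 650 / 1000 = 1008 kN.
Design strength φR_n = 0.75 × 1008 = 756 kN.

756 kN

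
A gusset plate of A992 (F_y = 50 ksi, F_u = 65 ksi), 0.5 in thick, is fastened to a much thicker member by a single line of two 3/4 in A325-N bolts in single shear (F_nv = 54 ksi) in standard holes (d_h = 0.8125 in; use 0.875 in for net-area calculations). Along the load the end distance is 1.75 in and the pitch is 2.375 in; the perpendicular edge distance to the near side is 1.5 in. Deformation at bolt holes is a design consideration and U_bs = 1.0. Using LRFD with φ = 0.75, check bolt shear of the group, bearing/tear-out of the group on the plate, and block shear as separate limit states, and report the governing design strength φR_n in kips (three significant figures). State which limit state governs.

Bolt shear: A_b = π·0.75²/4 = 0.4418 in²; R_n = 54 × 0.4418 × 2 × 1 = 47.71 kips → 0.75 × 47.71 = 35.8 kips.
Bearing: edge l_c = 1.344, r_n = 52.41 kips; interior l_c = 1.562, r_n = 58.5 kips; R_n = 52.41 + 1·58.5 = 110.9 kips → 83.2 kips.
Block shear: A_gv = 2.062, A_nv = 1.406, A_nt = 0.5312 in²; R_n = min(0.6F_uA_nv, 0.6F_yA_gv) + U_bs·F_u·A_nt = 89.38 kips → 67 kips.
Bolt shear governs: 35.8 kips.

35.8 kips (bolt shear governs)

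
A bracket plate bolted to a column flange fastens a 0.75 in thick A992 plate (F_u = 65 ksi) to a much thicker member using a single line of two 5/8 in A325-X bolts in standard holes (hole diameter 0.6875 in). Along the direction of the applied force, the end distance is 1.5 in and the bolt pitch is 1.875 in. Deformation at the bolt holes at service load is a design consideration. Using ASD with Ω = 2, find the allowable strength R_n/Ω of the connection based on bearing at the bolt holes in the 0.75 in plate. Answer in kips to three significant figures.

Per bolt r_n = 1.2 l_c t F_u ≤ 2.4 d t F_u; upper limit = 2.4 × 0.625 × 0.75 × 65 = 73.12 kips.
Edge bolt: l_c = 1.5 − 0.6875/2 = 1.156 in → 1.2 × 1.156 × 0.75 × 65 = 67.64 → r_n = 67.64 kips.
Interior bolts: l_c = 1.875 − 0.6875 = 1.188 in → 1.2 × 1.188 × 0.75 × 65 = 69.47 → r_n = 69.47 kips.
R_n = 1 × 67.64 + 1 × 69.47 = 137.1 kips.
Allowable strength R_n/Ω = 137.1 / 2 = 68.6 kips.

68.6 kips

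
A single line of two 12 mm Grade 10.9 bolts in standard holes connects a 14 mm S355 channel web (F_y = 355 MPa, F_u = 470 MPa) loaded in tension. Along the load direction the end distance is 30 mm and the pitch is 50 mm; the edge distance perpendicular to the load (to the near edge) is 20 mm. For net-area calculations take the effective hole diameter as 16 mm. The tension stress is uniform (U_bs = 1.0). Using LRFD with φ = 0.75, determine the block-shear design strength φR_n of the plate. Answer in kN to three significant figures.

225 kN

Shear plane L_v = 30 + 1·50 = 80 mm; A_gv = 80 × 14 = 1120 mm².
A_nv = (80 − 1.5·16) × 14 = 784 mm².
A_nt = (20 − 0.5·16) × 14 = 168 mm².
0.6 F_u A_nv = 221.1 kN; 0.6 F_y A_gv = 238.6 kN → shear rupture governs the shear term.
R_n = 221.1 + 1.0 × 470 × 168 / 1000 = 300 kN.
Design strength φR_n = 0.75 × 300 = 225 kN.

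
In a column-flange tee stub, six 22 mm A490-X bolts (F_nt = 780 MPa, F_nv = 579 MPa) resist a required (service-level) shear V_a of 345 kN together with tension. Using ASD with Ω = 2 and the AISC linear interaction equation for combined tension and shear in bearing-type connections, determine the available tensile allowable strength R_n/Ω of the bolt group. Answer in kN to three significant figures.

692 kN

A_b = π·22²/4 = 380.1 mm²; f_rv = 345 × 1000 / (6 × 380.1) = 151.3 MPa.
F'_nt = 1.3 F_nt − (Ω F_nt / F_nv) f_rv = 1.3·780 − (2·780/579)·151.3 = 606.5 MPa, capped at F_nt → F'_nt = 606.5 MPa.
R_n = F'_nt · A_b · n = 606.5 × 380.1 × 6 / 1000 = 1383 kN.
Allowable strength R_n/Ω = 1383 / 2 = 692 kN.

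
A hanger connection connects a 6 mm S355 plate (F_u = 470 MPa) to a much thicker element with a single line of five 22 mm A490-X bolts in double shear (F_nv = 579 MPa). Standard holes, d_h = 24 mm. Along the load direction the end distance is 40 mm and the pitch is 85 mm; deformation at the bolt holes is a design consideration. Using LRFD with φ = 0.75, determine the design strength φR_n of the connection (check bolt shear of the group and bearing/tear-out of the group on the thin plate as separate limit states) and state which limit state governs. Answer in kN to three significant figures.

Bolt shear: A_b = π·22²/4 = 380.1 mm²; R_n = 579 × 380.1 × 5 × 2 / 1000 = 2201 kN → 0.75 × 2201 = 1650 kN.
Bearing (1.2 l_c t F_u ≤ 2.4 d t F_u): upper limit = 2.4·22·6·470 / 1000 = 148.9 kN.
  Edge l_c = 40 − 24/2 = 28 → r_n = 94.75 kN; interior l_c = 85 − 24 = 61 → r_n = 148.9 kN.
  R_n,bearing = 1·94.75 + 4·148.9 = 690.3 kN → 0.75 × 690.3 = 518 kN.
Bearing governs: 518 kN.

518 kN (bearing governs)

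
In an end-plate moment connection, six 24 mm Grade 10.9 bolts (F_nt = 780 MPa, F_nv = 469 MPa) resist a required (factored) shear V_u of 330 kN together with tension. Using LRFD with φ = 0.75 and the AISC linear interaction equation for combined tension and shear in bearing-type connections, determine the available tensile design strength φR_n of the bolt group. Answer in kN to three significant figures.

A_b = π·24²/4 = 452.4 mm²; f_rv = 330 × 1000 / (6 × 452.4) = 121.6 MPa.
F'_nt = 1.3 F_nt − (F_nt / φF_nv) f_rv = 1.3·780 − (780/(0.75·469))·121.6 = 744.4 MPa, capped at F_nt → F'_nt = 744.4 MPa.
R_n = F'_nt · A_b · n = 744.4 × 452.4 × 6 / 1000 = 2021 kN.
Design strength φR_n = 0.75 × 2021 = 1520 kN.

1520 kN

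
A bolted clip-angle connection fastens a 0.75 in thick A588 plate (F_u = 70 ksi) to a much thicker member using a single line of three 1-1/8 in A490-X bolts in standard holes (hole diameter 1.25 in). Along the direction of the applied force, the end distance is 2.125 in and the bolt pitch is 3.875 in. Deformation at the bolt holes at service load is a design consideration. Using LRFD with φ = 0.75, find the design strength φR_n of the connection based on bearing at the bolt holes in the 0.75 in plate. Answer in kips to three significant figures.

Per bolt r_n = 1.2 l_c t F_u ≤ 2.4 d t F_u; upper limit = 2.4 × 1.125 × 0.75 × 70 = 141.8 kips.
Edge bolt: l_c = 2.125 − 1.25/2 = 1.5 in → 1.2 × 1.5 × 0.75 × 70 = 94.5 → r_n = 94.5 kips.
Interior bolts: l_c = 3.875 − 1.25 = 2.625 in → 1.2 × 2.625 × 0.75 × 70 = 165.4 → r_n = 141.8 kips.
R_n = 1 × 94.5 + 2 × 141.8 = 378 kips.
Design strength φR_n = 0.75 × 378 = 284 kips.

284 kips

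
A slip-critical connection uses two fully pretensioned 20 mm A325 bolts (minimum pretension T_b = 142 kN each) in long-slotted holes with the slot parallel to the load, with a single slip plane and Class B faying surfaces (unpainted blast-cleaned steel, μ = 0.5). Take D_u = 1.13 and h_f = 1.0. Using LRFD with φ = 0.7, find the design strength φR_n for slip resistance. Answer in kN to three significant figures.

112 kN

R_n = μ · D_u · h_f · T_b · n_s · n_b = 0.5 × 1.13 × 1.0 × 142 × 1 × 2 = 160.5 kN.
Design strength φR_n = 0.7 × 160.5 = 112 kN.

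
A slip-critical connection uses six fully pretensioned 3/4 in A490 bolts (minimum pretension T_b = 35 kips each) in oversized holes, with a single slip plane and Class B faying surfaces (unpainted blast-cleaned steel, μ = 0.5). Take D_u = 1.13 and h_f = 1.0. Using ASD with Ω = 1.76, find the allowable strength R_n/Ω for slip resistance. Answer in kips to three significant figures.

R_n = μ · D_u · h_f · T_b · n_s · n_b = 0.5 × 1.13 × 1.0 × 35 × 1 × 6 = 118.6 kips.
Allowable strength R_n/Ω = 118.6 / 1.76 = 67.4 kips.

67.4 kips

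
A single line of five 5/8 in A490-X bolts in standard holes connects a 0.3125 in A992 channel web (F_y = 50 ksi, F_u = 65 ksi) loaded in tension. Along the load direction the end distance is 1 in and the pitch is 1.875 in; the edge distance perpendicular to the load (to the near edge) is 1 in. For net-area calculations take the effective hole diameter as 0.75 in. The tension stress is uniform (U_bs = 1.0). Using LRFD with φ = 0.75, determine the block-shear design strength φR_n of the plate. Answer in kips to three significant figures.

56.4 kips

Shear plane L_v = 1 + 4·1.875 = 8.5 in; A_gv = 8.5 × 0.3125 = 2.656 in².
A_nv = (8.5 − 4.5·0.75) × 0.3125 = 1.602 in².
A_nt = (1 − 0.5·0.75) × 0.3125 = 0.1953 in².
0.6 F_u A_nv = 62.46 kips; 0.6 F_y A_gv = 79.69 kips → shear rupture governs the shear term.
R_n = 62.46 + 1.0 × 65 × 0.1953 = 75.16 kips.
Design strength φR_n = 0.75 × 75.16 = 56.4 kips.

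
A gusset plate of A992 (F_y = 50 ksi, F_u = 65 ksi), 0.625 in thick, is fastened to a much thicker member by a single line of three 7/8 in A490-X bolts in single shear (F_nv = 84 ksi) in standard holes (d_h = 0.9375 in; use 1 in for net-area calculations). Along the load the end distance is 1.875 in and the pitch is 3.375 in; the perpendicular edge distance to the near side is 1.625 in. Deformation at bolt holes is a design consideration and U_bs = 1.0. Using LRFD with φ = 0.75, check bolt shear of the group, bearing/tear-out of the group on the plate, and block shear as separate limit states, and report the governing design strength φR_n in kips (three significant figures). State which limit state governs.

Bolt shear: A_b = π·0.875²/4 = 0.6013 in²; R_n = 84 × 0.6013 × 3 × 1 = 151.5 kips → 0.75 × 151.5 = 114 kips.
Bearing: edge l_c = 1.406, r_n = 68.55 kips; interior l_c = 2.438, r_n = 85.31 kips; R_n = 68.55 + 2·85.31 = 239.2 kips → 179 kips.
Block shear: A_gv = 5.391, A_nv = 3.828, A_nt = 0.7031 in²; R_n = min(0.6F_uA_nv, 0.6F_yA_gv) + U_bs·F_u·A_nt = 195 kips → 146 kips.
Bolt shear governs: 114 kips.

114 kips (bolt shear governs)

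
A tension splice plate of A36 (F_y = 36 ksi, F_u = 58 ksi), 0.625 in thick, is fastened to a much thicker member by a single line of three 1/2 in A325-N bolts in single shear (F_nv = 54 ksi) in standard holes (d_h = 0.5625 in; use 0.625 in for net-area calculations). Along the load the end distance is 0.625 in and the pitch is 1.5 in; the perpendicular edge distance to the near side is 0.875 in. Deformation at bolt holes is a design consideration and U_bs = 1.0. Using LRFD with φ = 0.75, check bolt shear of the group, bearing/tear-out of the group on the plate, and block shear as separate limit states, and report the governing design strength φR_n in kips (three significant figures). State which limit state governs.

Bolt shear: A_b = π·0.5²/4 = 0.1963 in²; R_n = 54 × 0.1963 × 3 × 1 = 31.81 kips → 0.75 × 31.81 = 23.9 kips.
Bearing: edge l_c = 0.3438, r_n = 14.95 kips; interior l_c = 0.9375, r_n = 40.78 kips; R_n = 14.95 + 2·40.78 = 96.52 kips → 72.4 kips.
Block shear: A_gv = 2.266, A_nv = 1.289, A_nt = 0.3516 in²; R_n = min(0.6F_uA_nv, 0.6F_yA_gv) + U_bs·F_u·A_nt = 65.25 kips → 48.9 kips.
Bolt shear governs: 23.9 kips.

23.9 kips (bolt shear governs)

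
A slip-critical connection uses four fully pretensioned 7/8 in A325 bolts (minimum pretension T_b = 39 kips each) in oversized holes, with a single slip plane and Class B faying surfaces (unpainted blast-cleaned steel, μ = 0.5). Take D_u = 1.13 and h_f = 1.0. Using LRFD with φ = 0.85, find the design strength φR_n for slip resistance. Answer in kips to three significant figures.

74.9 kips

R_n = μ · D_u · h_f · T_b · n_s · n_b = 0.5 × 1.13 × 1.0 × 39 × 1 × 4 = 88.14 kips.
Design strength φR_n = 0.85 × 88.14 = 74.9 kips.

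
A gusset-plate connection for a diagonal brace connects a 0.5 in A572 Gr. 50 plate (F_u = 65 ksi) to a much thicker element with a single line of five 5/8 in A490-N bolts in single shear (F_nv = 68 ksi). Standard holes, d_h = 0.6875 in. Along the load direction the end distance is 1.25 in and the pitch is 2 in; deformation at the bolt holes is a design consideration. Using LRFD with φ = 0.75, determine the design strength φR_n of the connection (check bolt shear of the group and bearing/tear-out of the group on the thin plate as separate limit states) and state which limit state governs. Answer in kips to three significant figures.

78.2 kips (bolt shear governs)

Bolt shear: A_b = π·0.625²/4 = 0.3068 in²; R_n = 68 × 0.3068 × 5 × 1 = 104.3 kips → 0.75 × 104.3 = 78.2 kips.
Bearing (1.2 l_c t F_u ≤ 2.4 d t F_u): upper limit = 2.4·0.625·0.5·65 = 48.75 kips.
  Edge l_c = 1.25 − 0.6875/2 = 0.9062 → r_n = 35.34 kips; interior l_c = 2 − 0.6875 = 1.312 → r_n = 48.75 kips.
  R_n,bearing = 1·35.34 + 4·48.75 = 230.3 kips → 0.75 × 230.3 = 173 kips.
Bolt shear governs: 78.2 kips.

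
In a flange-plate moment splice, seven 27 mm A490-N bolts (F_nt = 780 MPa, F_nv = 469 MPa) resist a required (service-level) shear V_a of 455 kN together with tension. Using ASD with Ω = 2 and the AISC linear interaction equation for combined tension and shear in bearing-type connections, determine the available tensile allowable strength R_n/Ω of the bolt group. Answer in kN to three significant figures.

1280 kN

A_b = π·27²/4 = 572.6 mm²; f_rv = 455 × 1000 / (7 × 572.6) = 113.5 MPa.
F'_nt = 1.3 F_nt − (Ω F_nt / F_nv) f_rv = 1.3·780 − (2·780/469)·113.5 = 636.4 MPa, capped at F_nt → F'_nt = 636.4 MPa.
R_n = F'_nt · A_b · n = 636.4 × 572.6 × 7 / 1000 = 2551 kN.
Allowable strength R_n/Ω = 2551 / 2 = 1280 kN.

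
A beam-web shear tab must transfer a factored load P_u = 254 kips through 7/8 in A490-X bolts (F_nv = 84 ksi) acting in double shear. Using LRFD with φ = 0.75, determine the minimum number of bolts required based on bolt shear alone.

4 bolts

A_b = π·0.875²/4 = 0.6013 in².
Per-bolt design strength φR_n = 0.75 × 84 × 0.6013 × 2 = 75.77 kips.
n ≥ 254 / 75.77 = 3.352 → use 4 bolts.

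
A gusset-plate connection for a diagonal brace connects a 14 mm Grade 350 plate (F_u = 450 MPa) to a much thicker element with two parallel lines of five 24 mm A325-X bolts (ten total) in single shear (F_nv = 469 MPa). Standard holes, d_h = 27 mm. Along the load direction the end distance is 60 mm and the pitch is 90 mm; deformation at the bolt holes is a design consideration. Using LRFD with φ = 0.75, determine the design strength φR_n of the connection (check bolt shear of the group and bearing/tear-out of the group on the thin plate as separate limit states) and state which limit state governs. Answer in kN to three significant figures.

Bolt shear: A_b = π·24²/4 = 452.4 mm²; R_n = 469 × 452.4 × 10 × 1 / 1000 = 2122 kN → 0.75 × 2122 = 1590 kN.
Bearing (1.2 l_c t F_u ≤ 2.4 d t F_u): upper limit = 2.4·24·14·450 / 1000 = 362.9 kN.
  Edge l_c = 60 − 27/2 = 46.5 → r_n = 351.5 kN; interior l_c = 90 − 27 = 63 → r_n = 362.9 kN.
  R_n,bearing = 2·351.5 + 8·362.9 = 3606 kN → 0.75 × 3606 = 2700 kN.
Bolt shear governs: 1590 kN.

1590 kN (bolt shear governs)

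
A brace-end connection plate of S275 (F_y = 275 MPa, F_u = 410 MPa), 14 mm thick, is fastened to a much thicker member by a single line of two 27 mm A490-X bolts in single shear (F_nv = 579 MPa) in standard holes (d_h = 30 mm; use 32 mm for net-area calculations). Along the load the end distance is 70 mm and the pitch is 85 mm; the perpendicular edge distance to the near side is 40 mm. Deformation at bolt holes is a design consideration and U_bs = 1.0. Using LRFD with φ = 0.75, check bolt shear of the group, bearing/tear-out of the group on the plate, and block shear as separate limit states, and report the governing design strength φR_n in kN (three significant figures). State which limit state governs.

372 kN (block shear governs)

Bolt shear: A_b = π·27²/4 = 572.6 mm²; R_n = 579 × 572.6 × 2 × 1 / 1000 = 663 kN → 0.75 × 663 = 497 kN.
Bearing: edge l_c = 55, r_n = 372 kN; interior l_c = 55, r_n = 372 kN; R_n = 372 + 1·372 = 743.9 kN → 558 kN.
Block shear: A_gv = 2170, A_nv = 1498, A_nt = 336 mm²; R_n = min(0.6F_uA_nv, 0.6F_yA_gv) + U_bs·F_u·A_nt = 495.8 kN → 372 kN.
Block shear governs: 372 kN.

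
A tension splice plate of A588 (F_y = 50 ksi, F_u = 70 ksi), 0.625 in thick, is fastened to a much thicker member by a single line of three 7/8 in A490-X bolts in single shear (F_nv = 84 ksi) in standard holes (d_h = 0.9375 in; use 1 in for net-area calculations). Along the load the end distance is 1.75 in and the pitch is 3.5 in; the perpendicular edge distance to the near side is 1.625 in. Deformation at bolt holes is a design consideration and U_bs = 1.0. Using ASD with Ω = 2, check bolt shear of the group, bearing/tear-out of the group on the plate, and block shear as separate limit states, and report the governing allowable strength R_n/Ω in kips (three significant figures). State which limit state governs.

Bolt shear: A_b = π·0.875²/4 = 0.6013 in²; R_n = 84 × 0.6013 × 3 × 1 = 151.5 kips → 151.5 / 2 = 75.8 kips.
Bearing: edge l_c = 1.281, r_n = 67.27 kips; interior l_c = 2.562, r_n = 91.88 kips; R_n = 67.27 + 2·91.88 = 251 kips → 126 kips.
Block shear: A_gv = 5.469, A_nv = 3.906, A_nt = 0.7031 in²; R_n = min(0.6F_uA_nv, 0.6F_yA_gv) + U_bs·F_u·A_nt = 213.3 kips → 107 kips.
Bolt shear governs: 75.8 kips.

75.8 kips (bolt shear governs)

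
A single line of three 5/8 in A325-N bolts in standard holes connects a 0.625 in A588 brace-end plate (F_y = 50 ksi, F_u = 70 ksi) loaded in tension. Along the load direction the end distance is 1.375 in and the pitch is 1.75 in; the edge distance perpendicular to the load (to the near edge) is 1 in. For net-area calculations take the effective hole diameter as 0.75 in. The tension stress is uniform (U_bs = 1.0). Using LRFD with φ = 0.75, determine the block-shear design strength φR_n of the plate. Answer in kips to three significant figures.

79.6 kips

Shear plane L_v = 1.375 + 2·1.75 = 4.875 in; A_gv = 4.875 × 0.625 = 3.047 in².
A_nv = (4.875 − 2.5·0.75) × 0.625 = 1.875 in².
A_nt = (1 − 0.5·0.75) × 0.625 = 0.3906 in².
0.6 F_u A_nv = 78.75 kips; 0.6 F_y A_gv = 91.41 kips → shear rupture governs the shear term.
R_n = 78.75 + 1.0 × 70 × 0.3906 = 106.1 kips.
Design strength φR_n = 0.75 × 106.1 = 79.6 kips.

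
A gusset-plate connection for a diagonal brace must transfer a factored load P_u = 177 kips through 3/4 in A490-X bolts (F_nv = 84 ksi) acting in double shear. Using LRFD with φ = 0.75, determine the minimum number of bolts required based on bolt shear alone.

A_b = π·0.75²/4 = 0.4418 in².
Per-bolt design strength φR_n = 0.75 × 84 × 0.4418 × 2 = 55.67 kips.
n ≥ 177 / 55.67 = 3.18 → use 4 bolts.

4 bolts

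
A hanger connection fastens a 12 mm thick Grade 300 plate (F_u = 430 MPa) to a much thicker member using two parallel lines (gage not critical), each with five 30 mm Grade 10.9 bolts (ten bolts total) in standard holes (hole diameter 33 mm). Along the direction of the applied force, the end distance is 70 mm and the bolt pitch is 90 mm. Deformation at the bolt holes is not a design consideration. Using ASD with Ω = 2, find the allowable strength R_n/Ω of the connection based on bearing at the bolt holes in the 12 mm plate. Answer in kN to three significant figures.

2180 kN

Per bolt r_n = 1.5 l_c t F_u ≤ 3.0 d t F_u; upper limit = 3.0 × 30 × 12 × 430 / 1000 = 464.4 kN.
Edge bolt: l_c = 70 − 33/2 = 53.5 mm → 1.5 × 53.5 × 12 × 430 / 1000 = 414.1 → r_n = 414.1 kN.
Interior bolts: l_c = 90 − 33 = 57 mm → 1.5 × 57 × 12 × 430 / 1000 = 441.2 → r_n = 441.2 kN.
R_n = 2 × 414.1 + 8 × 441.2 = 4358 kN.
Allowable strength R_n/Ω = 4358 / 2 = 2180 kN.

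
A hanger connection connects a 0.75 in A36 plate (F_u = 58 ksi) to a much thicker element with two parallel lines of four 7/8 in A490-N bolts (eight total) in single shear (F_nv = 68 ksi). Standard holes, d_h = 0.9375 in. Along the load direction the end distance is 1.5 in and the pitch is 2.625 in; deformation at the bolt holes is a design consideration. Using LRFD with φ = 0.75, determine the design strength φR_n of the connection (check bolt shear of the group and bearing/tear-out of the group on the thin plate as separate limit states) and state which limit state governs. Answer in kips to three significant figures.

Bolt shear: A_b = π·0.875²/4 = 0.6013 in²; R_n = 68 × 0.6013 × 8 × 1 = 327.1 kips → 0.75 × 327.1 = 245 kips.
Bearing (1.2 l_c t F_u ≤ 2.4 d t F_u): upper limit = 2.4·0.875·0.75·58 = 91.35 kips.
  Edge l_c = 1.5 − 0.9375/2 = 1.031 → r_n = 53.83 kips; interior l_c = 2.625 − 0.9375 = 1.688 → r_n = 88.09 kips.
  R_n,bearing = 2·53.83 + 6·88.09 = 636.2 kips → 0.75 × 636.2 = 477 kips.
Bolt shear governs: 245 kips.

245 kips (bolt shear governs)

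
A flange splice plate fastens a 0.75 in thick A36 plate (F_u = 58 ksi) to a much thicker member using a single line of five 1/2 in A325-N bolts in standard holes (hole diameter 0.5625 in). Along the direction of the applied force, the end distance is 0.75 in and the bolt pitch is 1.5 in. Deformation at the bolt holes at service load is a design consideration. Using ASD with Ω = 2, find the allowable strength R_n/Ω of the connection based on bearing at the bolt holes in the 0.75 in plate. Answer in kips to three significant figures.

110 kips

Per bolt r_n = 1.2 l_c t F_u ≤ 2.4 d t F_u; upper limit = 2.4 × 0.5 × 0.75 × 58 = 52.2 kips.
Edge bolt: l_c = 0.75 − 0.5625/2 = 0.4688 in → 1.2 × 0.4688 × 0.75 × 58 = 24.47 → r_n = 24.47 kips.
Interior bolts: l_c = 1.5 − 0.5625 = 0.9375 in → 1.2 × 0.9375 × 0.75 × 58 = 48.94 → r_n = 48.94 kips.
R_n = 1 × 24.47 + 4 × 48.94 = 220.2 kips.
Allowable strength R_n/Ω = 220.2 / 2 = 110 kips.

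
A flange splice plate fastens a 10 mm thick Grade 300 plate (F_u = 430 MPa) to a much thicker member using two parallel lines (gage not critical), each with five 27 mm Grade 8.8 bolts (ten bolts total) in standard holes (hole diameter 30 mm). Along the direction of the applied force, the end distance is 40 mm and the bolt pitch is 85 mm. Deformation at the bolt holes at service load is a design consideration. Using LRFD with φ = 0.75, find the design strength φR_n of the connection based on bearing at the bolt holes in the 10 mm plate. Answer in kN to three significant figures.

Per bolt r_n = 1.2 l_c t F_u ≤ 2.4 d t F_u; upper limit = 2.4 × 27 × 10 × 430 / 1000 = 278.6 kN.
Edge bolt: l_c = 40 − 30/2 = 25 mm → 1.2 × 25 × 10 × 430 / 1000 = 129 → r_n = 129 kN.
Interior bolts: l_c = 85 − 30 = 55 mm → 1.2 × 55 × 10 × 430 / 1000 = 283.8 → r_n = 278.6 kN.
R_n = 2 × 129 + 8 × 278.6 = 2487 kN.
Design strength φR_n = 0.75 × 2487 = 1870 kN.

1870 kN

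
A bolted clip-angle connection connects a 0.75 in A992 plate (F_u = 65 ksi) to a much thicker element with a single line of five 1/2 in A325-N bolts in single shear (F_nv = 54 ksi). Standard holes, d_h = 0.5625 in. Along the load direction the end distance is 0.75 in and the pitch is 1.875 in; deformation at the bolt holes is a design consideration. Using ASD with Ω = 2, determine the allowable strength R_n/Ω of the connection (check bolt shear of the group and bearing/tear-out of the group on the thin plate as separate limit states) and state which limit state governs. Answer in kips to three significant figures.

Bolt shear: A_b = π·0.5²/4 = 0.1963 in²; R_n = 54 × 0.1963 × 5 × 1 = 53.01 kips → 53.01 / 2 = 26.5 kips.
Bearing (1.2 l_c t F_u ≤ 2.4 d t F_u): upper limit = 2.4·0.5·0.75·65 = 58.5 kips.
  Edge l_c = 0.75 − 0.5625/2 = 0.4688 → r_n = 27.42 kips; interior l_c = 1.875 − 0.5625 = 1.312 → r_n = 58.5 kips.
  R_n,bearing = 1·27.42 + 4·58.5 = 261.4 kips → 261.4 / 2 = 131 kips.
Bolt shear governs: 26.5 kips.

26.5 kips (bolt shear governs)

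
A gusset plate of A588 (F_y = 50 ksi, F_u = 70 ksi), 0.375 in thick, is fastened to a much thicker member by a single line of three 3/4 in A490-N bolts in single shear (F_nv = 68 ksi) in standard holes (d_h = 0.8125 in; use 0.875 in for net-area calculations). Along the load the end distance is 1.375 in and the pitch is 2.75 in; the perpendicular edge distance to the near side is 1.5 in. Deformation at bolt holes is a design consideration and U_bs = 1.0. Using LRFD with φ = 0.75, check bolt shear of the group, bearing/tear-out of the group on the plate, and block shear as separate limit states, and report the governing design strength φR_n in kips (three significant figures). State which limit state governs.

67.6 kips (bolt shear governs)

Bolt shear: A_b = π·0.75²/4 = 0.4418 in²; R_n = 68 × 0.4418 × 3 × 1 = 90.12 kips → 0.75 × 90.12 = 67.6 kips.
Bearing: edge l_c = 0.9688, r_n = 30.52 kips; interior l_c = 1.938, r_n = 47.25 kips; R_n = 30.52 + 2·47.25 = 125 kips → 93.8 kips.
Block shear: A_gv = 2.578, A_nv = 1.758, A_nt = 0.3984 in²; R_n = min(0.6F_uA_nv, 0.6F_yA_gv) + U_bs·F_u·A_nt = 101.7 kips → 76.3 kips.
Bolt shear governs: 67.6 kips.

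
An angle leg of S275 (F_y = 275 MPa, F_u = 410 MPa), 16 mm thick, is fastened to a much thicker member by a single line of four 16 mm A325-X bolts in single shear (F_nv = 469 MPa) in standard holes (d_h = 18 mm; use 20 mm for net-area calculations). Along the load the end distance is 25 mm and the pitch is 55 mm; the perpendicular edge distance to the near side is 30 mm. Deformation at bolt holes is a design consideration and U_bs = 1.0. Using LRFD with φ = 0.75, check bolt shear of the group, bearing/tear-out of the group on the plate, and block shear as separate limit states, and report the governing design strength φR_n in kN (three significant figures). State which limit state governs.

Bolt shear: A_b = π·16²/4 = 201.1 mm²; R_n = 469 × 201.1 × 4 × 1 / 1000 = 377.2 kN → 0.75 × 377.2 = 283 kN.
Bearing: edge l_c = 16, r_n = 126 kN; interior l_c = 37, r_n = 251.9 kN; R_n = 126 + 3·251.9 = 881.7 kN → 661 kN.
Block shear: A_gv = 3040, A_nv = 1920, A_nt = 320 mm²; R_n = min(0.6F_uA_nv, 0.6F_yA_gv) + U_bs·F_u·A_nt = 603.5 kN → 453 kN.
Bolt shear governs: 283 kN.

283 kN (bolt shear governs)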